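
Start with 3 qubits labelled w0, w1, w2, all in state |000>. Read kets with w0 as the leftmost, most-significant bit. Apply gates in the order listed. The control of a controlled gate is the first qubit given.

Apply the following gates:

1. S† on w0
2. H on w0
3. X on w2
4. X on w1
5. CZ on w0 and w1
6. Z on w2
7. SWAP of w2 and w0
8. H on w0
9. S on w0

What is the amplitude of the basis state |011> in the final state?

The amplitude on |011> is 1/2.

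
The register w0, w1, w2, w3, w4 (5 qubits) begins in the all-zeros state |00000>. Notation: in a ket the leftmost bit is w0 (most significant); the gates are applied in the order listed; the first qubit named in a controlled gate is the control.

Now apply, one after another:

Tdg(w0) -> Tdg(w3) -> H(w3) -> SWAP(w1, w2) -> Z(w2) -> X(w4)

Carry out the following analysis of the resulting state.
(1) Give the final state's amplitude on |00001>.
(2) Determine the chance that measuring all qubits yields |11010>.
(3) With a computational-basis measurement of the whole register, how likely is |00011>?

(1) The amplitude on |00001> is sqrt(2)/2.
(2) A full measurement returns |11010> with probability 0.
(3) The probability of measuring |00011> is 1/2.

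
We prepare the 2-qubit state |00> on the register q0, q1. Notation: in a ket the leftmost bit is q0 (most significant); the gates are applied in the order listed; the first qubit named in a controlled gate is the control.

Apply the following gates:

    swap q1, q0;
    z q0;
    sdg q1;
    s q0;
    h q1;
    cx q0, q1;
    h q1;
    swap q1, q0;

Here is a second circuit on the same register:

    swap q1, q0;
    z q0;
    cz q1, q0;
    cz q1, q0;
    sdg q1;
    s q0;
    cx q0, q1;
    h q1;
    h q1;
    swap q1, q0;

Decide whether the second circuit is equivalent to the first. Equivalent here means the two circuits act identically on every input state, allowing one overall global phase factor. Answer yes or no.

No — the two circuits implement different unitaries, even allowing a global phase.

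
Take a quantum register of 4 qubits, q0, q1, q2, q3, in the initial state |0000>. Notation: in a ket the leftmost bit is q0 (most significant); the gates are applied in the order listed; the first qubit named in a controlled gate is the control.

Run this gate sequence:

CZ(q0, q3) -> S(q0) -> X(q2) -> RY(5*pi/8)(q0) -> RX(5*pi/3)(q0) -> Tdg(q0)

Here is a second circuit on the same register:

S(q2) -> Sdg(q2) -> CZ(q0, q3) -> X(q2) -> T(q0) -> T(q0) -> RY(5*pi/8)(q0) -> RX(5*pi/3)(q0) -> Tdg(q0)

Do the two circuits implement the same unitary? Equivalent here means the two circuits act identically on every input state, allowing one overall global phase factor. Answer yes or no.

Yes — the two circuits implement the same unitary up to a global phase.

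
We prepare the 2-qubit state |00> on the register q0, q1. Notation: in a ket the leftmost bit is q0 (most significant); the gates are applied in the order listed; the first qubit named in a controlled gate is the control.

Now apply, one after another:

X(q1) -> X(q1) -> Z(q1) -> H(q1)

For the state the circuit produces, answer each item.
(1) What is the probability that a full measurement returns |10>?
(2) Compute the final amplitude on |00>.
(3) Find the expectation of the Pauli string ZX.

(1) A full measurement returns |10> with probability 0.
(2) The final state's coefficient on |00> equals sqrt(2)/2.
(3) The observable ZX averages to 1.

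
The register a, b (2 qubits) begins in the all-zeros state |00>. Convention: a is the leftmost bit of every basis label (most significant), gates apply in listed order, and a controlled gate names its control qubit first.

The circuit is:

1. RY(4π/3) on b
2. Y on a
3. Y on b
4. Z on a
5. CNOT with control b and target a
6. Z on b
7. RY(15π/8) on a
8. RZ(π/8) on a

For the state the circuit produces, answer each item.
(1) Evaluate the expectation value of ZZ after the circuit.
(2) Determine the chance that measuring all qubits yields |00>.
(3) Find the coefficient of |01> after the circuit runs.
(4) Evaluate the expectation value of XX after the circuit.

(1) The observable ZZ averages to -sqrt(sqrt(2) + 2)/2.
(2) The probability of measuring |00> is 3*sin(pi/16)**2/4.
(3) The amplitude on |01> is exp(15*I*pi/16)*cos(pi/16)/2.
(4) In the final state, XX has expectation -sqrt(3)*exp(I*pi/8)*cos(pi/16)**2/4 + sqrt(3)*exp(-I*pi/8)*sin(pi/16)**2/4 + sqrt(3)*exp(I*pi/8)*sin(pi/16)**2/4 - sqrt(3)*exp(-I*pi/8)*cos(pi/16)**2/4.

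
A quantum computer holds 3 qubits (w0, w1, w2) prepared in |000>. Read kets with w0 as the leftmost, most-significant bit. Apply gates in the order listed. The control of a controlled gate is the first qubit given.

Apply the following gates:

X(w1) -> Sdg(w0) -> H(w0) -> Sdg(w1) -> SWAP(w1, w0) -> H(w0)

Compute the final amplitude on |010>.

|010> carries amplitude -I/2 in the final state.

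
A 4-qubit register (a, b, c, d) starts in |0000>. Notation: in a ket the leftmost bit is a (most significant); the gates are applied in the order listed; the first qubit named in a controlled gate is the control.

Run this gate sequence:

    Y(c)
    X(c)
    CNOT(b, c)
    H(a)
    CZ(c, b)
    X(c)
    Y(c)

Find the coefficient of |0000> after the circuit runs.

|0000> carries amplitude sqrt(2)/2 in the final state.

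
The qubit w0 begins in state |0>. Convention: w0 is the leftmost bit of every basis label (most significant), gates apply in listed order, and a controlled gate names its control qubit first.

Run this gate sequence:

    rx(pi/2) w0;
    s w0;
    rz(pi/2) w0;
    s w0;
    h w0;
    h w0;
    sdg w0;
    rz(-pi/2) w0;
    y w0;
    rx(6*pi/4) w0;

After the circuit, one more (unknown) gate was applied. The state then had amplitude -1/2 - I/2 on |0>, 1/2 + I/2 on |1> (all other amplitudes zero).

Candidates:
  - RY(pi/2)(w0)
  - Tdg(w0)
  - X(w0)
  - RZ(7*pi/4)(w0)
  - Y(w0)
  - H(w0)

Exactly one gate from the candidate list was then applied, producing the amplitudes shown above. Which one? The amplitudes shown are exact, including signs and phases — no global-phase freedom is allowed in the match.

The applied gate was X(w0). Key observation: the block from step 3 through step 8 cancels to the identity and can be dropped.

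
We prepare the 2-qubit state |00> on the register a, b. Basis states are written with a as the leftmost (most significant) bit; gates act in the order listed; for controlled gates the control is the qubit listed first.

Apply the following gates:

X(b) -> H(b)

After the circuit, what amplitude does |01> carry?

The final state's coefficient on |01> equals -sqrt(2)/2.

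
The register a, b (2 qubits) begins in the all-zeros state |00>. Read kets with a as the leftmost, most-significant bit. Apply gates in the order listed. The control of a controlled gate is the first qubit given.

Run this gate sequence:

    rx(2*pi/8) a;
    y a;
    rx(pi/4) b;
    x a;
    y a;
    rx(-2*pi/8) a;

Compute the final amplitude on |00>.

The amplitude on |00> is 0.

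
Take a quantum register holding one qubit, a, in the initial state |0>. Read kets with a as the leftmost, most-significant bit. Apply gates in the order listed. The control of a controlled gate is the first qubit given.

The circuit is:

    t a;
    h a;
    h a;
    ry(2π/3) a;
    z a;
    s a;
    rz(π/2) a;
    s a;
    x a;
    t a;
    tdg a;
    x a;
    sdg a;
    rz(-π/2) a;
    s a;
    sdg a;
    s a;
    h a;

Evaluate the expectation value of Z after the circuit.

In the final state, Z has expectation sqrt(3)/2.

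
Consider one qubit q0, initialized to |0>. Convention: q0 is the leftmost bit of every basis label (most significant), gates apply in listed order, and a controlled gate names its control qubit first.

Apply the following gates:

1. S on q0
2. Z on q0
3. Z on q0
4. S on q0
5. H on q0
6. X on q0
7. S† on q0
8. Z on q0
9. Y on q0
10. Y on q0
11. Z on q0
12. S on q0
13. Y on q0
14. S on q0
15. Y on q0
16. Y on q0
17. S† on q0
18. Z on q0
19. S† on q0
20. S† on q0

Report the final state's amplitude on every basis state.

The final amplitudes are -sqrt(2)*I/2 on |0>, sqrt(2)*I/2 on |1>. Key observation: steps 8-11 multiply out to the identity, so the circuit reduces to the remaining gates.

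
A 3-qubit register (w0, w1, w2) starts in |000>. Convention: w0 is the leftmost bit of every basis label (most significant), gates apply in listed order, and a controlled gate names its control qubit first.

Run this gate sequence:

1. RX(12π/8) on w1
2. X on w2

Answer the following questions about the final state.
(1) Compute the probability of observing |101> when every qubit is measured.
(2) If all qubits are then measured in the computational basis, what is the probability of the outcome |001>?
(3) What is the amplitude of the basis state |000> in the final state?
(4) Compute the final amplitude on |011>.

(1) A full measurement returns |101> with probability 0.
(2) The probability of measuring |001> is 1/2.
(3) |000> carries amplitude 0 in the final state.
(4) The final state's coefficient on |011> equals -sqrt(2)*I/2.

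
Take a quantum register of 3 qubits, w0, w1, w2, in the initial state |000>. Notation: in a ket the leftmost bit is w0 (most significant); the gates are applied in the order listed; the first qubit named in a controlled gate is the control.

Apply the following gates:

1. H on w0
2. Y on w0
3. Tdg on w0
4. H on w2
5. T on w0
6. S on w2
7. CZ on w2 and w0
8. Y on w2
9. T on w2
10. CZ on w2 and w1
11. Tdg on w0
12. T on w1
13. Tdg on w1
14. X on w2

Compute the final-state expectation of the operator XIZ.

The observable XIZ averages to -sqrt(2)/2.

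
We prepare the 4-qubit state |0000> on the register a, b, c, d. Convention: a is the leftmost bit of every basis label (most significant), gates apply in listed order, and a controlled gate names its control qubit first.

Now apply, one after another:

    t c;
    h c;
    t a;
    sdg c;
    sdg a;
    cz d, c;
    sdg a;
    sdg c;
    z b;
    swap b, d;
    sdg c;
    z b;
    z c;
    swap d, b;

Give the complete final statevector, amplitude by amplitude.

The resulting statevector has amplitude sqrt(2)/2 on |0000>, -sqrt(2)*I/2 on |0010>, and 0 on every other basis state.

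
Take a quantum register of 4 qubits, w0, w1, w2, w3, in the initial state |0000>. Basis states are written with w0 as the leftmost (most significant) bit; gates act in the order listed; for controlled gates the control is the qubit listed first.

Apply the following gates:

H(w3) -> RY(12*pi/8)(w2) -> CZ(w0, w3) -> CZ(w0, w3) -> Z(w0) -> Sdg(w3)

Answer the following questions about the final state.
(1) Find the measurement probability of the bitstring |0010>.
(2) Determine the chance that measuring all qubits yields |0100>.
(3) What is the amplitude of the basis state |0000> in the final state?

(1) The probability of measuring |0010> is 1/4. Key observation: the block from step 3 through step 4 cancels to the identity and can be dropped.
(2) Outcome |0100> occurs with probability 0.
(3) The amplitude on |0000> is -1/2.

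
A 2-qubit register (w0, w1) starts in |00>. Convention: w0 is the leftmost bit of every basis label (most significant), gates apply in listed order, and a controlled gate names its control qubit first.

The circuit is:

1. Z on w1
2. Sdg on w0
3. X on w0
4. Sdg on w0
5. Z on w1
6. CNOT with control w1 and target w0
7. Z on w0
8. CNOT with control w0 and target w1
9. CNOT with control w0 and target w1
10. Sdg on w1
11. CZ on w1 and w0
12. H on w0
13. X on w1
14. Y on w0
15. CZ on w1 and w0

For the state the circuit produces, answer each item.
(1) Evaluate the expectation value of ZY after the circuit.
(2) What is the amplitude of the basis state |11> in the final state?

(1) In the final state, ZY has expectation 0.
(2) The final state's coefficient on |11> equals sqrt(2)/2.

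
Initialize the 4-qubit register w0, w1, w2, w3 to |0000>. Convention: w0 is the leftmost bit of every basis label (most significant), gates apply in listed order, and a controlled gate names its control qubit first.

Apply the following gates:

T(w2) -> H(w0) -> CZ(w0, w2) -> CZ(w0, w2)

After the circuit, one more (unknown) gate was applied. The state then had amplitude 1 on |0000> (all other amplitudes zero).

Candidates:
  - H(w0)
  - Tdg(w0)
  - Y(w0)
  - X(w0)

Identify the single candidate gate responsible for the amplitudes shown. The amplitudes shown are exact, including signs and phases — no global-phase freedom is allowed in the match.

It was H(w0) that produced the state shown. Key observation: steps 3-4 multiply out to the identity, so the circuit reduces to the remaining gates.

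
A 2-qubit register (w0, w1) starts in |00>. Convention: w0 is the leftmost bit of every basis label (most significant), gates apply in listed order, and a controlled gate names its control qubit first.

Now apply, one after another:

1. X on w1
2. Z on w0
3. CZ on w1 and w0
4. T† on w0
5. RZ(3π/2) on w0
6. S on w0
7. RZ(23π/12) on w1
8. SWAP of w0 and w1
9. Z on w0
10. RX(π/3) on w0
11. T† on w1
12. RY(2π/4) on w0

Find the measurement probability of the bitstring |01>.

Outcome |01> occurs with probability 0.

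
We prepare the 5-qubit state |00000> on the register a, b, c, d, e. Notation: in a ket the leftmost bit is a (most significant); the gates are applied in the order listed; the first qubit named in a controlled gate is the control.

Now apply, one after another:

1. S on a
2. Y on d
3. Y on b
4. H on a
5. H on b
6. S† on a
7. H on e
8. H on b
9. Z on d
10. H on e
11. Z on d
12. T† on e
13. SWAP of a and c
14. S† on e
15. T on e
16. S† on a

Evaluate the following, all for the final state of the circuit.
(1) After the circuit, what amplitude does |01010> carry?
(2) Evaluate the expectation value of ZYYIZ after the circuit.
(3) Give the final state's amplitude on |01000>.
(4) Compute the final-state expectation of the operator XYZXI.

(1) The final state's coefficient on |01010> equals -sqrt(2)/2.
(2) The observable ZYYIZ averages to 0.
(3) The final state's coefficient on |01000> equals 0.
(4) The expectation value of XYZXI is 0.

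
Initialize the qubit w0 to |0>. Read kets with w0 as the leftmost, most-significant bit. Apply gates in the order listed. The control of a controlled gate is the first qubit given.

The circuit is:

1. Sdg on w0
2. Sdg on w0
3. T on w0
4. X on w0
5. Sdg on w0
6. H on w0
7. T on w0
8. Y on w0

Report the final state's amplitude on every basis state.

The final amplitudes are sqrt(2)*exp(I*pi/4)/2 on |0>, sqrt(2)/2 on |1>.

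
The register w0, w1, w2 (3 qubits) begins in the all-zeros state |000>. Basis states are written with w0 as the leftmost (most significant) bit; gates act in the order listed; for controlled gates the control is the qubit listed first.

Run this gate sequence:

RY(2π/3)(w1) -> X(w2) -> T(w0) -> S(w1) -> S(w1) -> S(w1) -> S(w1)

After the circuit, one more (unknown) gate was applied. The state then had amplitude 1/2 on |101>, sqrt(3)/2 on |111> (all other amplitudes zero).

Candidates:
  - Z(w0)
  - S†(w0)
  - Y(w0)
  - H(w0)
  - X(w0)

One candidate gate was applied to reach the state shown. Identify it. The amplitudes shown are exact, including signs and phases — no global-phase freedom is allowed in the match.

The unique candidate consistent with the amplitudes is X(w0).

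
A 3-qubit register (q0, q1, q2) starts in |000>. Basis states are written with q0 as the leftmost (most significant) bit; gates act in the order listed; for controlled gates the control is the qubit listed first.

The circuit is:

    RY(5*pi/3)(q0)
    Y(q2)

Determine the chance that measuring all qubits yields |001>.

Outcome |001> occurs with probability 3/4.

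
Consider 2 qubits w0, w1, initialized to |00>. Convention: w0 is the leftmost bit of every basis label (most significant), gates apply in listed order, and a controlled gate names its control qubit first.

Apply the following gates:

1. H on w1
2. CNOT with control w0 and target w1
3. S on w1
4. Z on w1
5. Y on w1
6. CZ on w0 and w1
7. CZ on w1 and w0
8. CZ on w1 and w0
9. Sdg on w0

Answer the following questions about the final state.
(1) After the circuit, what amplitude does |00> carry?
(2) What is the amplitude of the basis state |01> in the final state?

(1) The amplitude on |00> is -sqrt(2)/2.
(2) The amplitude on |01> is sqrt(2)*I/2.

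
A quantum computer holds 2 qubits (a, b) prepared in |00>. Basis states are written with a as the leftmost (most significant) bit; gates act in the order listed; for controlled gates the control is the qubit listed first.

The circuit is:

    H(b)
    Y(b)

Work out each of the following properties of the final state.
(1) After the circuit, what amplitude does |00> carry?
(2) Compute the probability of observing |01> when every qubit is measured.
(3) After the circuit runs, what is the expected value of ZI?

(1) The amplitude on |00> is -sqrt(2)*I/2.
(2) A full measurement returns |01> with probability 1/2.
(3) The observable ZI averages to 1.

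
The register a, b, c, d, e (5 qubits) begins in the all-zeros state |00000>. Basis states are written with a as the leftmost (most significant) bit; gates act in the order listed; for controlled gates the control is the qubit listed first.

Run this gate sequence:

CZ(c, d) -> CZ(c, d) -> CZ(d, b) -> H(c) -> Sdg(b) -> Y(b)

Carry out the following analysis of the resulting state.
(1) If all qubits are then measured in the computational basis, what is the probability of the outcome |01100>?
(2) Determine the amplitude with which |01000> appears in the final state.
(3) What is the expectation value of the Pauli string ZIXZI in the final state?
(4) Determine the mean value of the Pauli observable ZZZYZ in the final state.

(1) Outcome |01100> occurs with probability 1/2. Key observation: steps 1-2 multiply out to the identity, so the circuit reduces to the remaining gates.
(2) The amplitude on |01000> is sqrt(2)*I/2.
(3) In the final state, ZIXZI has expectation 1.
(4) In the final state, ZZZYZ has expectation 0.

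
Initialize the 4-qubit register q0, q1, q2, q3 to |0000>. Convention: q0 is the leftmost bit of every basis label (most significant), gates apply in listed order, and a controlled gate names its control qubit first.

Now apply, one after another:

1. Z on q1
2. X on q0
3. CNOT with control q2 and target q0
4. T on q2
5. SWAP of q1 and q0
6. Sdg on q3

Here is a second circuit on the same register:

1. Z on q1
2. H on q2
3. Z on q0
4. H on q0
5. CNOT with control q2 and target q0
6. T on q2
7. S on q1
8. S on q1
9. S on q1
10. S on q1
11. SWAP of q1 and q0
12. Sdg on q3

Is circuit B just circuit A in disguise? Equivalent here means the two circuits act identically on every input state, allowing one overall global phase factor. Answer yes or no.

No, they are not equivalent — no single phase factor reconciles the two unitaries.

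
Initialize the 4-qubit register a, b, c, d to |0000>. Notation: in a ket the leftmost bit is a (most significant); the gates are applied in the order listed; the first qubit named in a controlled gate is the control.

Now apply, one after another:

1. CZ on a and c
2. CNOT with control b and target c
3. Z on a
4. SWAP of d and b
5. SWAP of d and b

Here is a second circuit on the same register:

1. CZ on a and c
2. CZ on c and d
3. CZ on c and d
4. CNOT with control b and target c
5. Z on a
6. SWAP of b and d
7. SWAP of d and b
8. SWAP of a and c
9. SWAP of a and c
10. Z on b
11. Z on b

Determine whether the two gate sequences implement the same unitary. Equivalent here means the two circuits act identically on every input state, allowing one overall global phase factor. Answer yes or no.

Yes: on every input state the two circuits agree up to one overall phase factor.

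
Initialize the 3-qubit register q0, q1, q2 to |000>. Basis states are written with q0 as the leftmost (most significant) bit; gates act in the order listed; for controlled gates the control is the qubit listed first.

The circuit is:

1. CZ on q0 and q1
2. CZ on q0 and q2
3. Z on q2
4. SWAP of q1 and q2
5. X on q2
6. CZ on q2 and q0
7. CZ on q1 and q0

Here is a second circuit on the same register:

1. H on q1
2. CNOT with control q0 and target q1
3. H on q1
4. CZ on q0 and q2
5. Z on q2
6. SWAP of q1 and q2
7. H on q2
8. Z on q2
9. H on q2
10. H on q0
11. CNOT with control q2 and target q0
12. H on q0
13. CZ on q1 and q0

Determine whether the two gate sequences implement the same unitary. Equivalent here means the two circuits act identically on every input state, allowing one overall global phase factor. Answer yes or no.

Yes, they are equivalent — the unitaries differ by at most a global phase.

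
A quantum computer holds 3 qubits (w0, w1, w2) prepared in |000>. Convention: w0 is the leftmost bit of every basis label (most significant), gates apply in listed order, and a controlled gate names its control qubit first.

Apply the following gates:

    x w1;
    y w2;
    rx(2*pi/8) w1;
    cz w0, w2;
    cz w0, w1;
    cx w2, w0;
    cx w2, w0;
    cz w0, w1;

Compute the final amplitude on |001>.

The amplitude on |001> is sqrt(2 - sqrt(2))/2. Key observation: the block from step 5 through step 8 cancels to the identity and can be dropped.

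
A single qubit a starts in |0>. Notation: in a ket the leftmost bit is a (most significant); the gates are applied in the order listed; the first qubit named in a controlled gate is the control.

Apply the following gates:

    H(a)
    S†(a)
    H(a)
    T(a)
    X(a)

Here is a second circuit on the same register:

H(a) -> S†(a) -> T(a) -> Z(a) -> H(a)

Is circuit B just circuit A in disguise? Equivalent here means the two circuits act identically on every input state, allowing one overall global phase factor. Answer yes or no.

No: there is an input state on which the two circuits produce genuinely different outputs (not merely differing by a phase).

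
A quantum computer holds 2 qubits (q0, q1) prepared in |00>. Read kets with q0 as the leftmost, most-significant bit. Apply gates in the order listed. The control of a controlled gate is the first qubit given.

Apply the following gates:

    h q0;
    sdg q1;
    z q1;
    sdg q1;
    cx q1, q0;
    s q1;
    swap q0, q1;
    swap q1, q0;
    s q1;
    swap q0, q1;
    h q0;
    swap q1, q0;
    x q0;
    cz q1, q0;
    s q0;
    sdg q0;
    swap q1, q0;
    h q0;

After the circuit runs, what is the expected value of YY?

The expectation value of YY is -1.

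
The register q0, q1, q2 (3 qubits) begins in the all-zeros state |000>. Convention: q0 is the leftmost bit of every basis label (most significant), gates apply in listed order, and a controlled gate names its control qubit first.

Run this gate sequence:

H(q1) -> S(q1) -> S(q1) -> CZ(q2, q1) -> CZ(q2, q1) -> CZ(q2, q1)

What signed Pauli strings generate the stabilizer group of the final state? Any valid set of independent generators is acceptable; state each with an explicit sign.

One valid set of independent stabilizer generators is -IXI, +ZII, +IIZ (any independent generating set of the same group is equally correct). Key observation: the block from step 4 through step 5 cancels to the identity and can be dropped.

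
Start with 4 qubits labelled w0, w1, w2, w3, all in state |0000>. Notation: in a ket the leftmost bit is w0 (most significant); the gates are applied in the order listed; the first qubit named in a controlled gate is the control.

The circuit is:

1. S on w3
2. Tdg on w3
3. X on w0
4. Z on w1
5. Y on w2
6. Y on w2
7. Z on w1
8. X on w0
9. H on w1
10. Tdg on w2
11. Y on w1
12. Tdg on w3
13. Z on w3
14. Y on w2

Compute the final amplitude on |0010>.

|0010> carries amplitude sqrt(2)/2 in the final state.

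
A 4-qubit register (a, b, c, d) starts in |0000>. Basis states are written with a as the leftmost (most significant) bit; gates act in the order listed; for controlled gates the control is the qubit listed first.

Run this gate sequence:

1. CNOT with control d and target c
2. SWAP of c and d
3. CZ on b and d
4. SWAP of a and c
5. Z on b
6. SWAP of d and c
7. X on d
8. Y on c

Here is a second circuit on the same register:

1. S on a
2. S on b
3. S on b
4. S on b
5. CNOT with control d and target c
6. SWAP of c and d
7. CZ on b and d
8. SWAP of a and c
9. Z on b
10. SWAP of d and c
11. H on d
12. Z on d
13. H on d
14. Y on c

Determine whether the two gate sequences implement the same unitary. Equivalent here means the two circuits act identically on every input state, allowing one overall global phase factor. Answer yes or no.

No — the two circuits implement different unitaries, even allowing a global phase.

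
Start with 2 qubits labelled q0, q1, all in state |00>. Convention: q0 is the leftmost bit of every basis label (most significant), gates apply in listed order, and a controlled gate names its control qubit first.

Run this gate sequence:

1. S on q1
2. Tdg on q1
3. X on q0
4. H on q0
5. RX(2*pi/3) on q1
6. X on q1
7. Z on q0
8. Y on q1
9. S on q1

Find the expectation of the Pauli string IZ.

The observable IZ averages to -1/2.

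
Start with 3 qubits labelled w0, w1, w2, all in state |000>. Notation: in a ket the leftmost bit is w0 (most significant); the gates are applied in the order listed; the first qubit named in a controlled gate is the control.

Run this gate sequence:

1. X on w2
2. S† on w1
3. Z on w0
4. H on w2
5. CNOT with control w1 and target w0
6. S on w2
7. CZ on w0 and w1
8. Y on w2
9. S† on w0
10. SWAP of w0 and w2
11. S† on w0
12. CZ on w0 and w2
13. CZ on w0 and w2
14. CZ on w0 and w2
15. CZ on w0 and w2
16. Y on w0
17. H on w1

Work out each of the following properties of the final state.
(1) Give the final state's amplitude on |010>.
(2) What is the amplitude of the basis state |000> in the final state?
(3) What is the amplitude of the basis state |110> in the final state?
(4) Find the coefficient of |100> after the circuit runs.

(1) |010> carries amplitude -I/2 in the final state.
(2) |000> carries amplitude -I/2 in the final state.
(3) The final state's coefficient on |110> equals -I/2.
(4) The amplitude on |100> is -I/2.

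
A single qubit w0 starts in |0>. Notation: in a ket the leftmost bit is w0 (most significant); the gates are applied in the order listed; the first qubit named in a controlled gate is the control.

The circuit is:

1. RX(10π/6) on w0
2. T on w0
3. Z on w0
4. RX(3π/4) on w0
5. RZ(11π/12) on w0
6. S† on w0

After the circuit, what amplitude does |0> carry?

The final state's coefficient on |0> equals sqrt(sqrt(2)/4 + 1/2)*exp(-5*I*pi/24)/2 - sqrt(3)*sqrt(1/2 - sqrt(2)/4)*exp(-11*I*pi/24)/2.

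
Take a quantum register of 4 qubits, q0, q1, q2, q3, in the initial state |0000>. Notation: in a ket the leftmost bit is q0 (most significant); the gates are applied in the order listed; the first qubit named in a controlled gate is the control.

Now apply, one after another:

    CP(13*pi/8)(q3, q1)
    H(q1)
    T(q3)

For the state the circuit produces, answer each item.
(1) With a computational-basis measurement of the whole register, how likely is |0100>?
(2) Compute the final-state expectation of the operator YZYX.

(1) The probability of measuring |0100> is 1/2.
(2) The expectation value of YZYX is 0.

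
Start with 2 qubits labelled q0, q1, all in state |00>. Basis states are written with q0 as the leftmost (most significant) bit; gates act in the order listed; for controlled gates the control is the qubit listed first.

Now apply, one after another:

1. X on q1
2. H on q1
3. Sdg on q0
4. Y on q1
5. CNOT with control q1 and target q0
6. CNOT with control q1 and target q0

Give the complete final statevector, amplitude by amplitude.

After the circuit, the state carries amplitude sqrt(2)*I/2 on |00>, sqrt(2)*I/2 on |01>, 0 on |10>, 0 on |11>. Key observation: the block from step 5 through step 6 cancels to the identity and can be dropped.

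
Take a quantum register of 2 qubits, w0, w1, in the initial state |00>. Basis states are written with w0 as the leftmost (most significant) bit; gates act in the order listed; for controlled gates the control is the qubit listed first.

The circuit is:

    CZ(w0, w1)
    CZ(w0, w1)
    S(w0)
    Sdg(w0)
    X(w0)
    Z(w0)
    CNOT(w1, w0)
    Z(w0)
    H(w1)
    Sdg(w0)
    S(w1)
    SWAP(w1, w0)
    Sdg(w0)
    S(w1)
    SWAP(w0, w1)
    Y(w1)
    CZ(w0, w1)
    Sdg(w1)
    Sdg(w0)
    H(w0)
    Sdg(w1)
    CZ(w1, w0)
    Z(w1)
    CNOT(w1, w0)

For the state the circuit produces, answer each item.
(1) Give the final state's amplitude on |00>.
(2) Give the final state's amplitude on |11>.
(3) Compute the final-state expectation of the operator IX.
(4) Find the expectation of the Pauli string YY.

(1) The amplitude on |00> is -1/2.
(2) |11> carries amplitude -1/2 in the final state.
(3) The expectation value of IX is 0.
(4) In the final state, YY has expectation -1.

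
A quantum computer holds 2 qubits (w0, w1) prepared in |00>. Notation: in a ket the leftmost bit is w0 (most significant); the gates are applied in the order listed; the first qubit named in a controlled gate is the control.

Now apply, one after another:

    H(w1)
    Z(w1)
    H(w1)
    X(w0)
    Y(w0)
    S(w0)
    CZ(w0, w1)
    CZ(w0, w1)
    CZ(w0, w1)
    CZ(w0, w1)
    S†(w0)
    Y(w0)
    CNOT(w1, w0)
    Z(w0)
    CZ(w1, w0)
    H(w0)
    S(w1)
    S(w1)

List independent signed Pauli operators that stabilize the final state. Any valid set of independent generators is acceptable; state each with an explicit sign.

One valid set of independent stabilizer generators is +XI, -IZ (any independent generating set of the same group is equally correct). Key observation: the block from step 5 through step 12 cancels to the identity and can be dropped.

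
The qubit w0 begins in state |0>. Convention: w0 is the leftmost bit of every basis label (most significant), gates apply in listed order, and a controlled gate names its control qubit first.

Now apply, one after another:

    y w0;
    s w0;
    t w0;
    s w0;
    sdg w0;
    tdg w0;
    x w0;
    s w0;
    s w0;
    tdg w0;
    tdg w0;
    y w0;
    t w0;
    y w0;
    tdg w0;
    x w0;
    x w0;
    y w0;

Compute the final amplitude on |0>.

|0> carries amplitude 0 in the final state. Key observation: the block from step 3 through step 6 cancels to the identity and can be dropped.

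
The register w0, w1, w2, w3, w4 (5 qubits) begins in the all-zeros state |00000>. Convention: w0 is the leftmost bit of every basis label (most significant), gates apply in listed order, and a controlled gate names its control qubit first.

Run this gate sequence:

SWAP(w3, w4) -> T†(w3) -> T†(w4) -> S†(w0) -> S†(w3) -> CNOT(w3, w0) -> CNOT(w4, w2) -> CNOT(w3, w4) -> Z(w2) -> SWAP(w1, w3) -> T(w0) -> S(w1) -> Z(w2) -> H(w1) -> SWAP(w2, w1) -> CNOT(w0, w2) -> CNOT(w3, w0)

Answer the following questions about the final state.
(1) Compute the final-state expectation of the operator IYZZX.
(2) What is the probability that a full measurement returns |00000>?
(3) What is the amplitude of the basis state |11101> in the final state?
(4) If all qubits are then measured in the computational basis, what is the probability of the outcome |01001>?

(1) In the final state, IYZZX has expectation 0.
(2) A full measurement returns |00000> with probability 1/2.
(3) |11101> carries amplitude 0 in the final state.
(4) Outcome |01001> occurs with probability 0.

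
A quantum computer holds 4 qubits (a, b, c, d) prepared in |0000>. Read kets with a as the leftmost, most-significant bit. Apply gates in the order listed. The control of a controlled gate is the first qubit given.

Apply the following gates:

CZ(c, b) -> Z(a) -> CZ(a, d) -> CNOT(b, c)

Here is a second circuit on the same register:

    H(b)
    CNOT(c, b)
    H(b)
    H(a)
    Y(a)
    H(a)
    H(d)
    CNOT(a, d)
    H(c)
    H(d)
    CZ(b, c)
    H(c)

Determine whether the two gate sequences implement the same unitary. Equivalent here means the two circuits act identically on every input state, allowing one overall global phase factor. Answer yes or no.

No: there is an input state on which the two circuits produce genuinely different outputs (not merely differing by a phase).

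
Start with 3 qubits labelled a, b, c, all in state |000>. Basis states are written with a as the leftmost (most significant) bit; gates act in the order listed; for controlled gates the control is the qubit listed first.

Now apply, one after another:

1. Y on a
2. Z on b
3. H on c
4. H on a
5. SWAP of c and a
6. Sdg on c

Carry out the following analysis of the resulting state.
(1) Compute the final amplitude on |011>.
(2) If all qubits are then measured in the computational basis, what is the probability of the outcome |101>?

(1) |011> carries amplitude 0 in the final state.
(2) A full measurement returns |101> with probability 1/4.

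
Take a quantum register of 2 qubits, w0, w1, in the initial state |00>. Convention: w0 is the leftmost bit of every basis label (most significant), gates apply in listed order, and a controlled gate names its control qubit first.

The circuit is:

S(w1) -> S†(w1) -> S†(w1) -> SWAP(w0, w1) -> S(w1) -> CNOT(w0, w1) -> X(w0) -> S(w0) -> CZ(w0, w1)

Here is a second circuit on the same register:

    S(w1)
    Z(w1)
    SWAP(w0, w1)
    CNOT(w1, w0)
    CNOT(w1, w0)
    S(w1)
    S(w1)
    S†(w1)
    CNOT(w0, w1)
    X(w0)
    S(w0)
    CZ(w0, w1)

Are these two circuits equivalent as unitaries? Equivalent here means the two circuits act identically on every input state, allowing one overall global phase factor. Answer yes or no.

Yes, they are equivalent — the unitaries differ by at most a global phase.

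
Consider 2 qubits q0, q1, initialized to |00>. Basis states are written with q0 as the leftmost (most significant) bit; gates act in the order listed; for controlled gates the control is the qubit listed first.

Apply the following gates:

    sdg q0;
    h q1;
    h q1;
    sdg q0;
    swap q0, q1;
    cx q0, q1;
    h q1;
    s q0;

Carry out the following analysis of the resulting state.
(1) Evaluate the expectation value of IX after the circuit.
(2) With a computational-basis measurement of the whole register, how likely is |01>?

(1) The observable IX averages to 1.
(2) Outcome |01> occurs with probability 1/2.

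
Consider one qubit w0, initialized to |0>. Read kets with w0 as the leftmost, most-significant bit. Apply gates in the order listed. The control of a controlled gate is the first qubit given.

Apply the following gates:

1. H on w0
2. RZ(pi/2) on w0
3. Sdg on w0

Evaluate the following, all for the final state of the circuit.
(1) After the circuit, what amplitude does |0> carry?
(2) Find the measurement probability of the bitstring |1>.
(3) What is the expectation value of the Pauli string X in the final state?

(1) |0> carries amplitude -sqrt(2)*exp(3*I*pi/4)/2 in the final state.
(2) The probability of measuring |1> is 1/2.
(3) In the final state, X has expectation 1.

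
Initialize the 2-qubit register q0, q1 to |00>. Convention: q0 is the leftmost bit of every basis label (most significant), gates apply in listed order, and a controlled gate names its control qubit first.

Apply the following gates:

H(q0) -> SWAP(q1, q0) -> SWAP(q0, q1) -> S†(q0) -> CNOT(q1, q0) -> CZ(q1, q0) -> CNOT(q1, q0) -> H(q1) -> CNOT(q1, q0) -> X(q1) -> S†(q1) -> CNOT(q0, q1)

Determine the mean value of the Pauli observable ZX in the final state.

The observable ZX averages to 1.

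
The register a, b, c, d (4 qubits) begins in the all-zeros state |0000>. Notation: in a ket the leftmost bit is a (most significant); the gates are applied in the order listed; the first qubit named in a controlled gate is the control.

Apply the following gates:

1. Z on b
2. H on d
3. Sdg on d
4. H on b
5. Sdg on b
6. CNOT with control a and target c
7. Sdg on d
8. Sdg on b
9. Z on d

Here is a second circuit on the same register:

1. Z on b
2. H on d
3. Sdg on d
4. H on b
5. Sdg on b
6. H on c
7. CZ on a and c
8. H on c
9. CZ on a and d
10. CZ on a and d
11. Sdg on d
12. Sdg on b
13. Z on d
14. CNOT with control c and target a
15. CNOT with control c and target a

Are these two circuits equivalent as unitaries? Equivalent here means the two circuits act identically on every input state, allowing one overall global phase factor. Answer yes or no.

Yes: on every input state the two circuits agree up to one overall phase factor.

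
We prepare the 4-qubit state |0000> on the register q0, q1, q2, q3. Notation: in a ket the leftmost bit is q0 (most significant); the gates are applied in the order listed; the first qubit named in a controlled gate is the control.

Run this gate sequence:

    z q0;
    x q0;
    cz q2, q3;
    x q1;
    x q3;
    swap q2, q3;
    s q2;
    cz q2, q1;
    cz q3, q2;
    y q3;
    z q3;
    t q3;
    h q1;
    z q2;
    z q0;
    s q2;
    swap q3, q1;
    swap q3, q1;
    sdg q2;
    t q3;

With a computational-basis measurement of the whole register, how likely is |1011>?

Outcome |1011> occurs with probability 1/2. Key observation: the block from step 16 through step 19 cancels to the identity and can be dropped.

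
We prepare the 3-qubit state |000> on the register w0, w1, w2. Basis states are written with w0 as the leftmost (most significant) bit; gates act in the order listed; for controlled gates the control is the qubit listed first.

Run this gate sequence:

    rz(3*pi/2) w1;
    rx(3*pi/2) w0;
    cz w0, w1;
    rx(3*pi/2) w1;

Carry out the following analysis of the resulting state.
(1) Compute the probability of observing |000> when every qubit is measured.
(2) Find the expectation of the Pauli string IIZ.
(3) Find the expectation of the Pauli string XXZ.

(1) The probability of measuring |000> is 1/4.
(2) The observable IIZ averages to 1.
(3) The expectation value of XXZ is 0.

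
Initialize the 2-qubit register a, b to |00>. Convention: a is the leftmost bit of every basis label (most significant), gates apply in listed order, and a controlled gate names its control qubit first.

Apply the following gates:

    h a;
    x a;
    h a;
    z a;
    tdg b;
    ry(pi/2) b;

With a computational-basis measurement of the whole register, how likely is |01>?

Outcome |01> occurs with probability 1/2.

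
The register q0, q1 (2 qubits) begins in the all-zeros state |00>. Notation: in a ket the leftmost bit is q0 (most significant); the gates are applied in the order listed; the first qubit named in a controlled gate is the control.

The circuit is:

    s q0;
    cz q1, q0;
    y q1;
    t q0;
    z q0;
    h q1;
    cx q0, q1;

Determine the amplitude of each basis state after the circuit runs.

After the circuit, the state carries amplitude sqrt(2)*I/2 on |00>, -sqrt(2)*I/2 on |01>, 0 on |10>, 0 on |11>.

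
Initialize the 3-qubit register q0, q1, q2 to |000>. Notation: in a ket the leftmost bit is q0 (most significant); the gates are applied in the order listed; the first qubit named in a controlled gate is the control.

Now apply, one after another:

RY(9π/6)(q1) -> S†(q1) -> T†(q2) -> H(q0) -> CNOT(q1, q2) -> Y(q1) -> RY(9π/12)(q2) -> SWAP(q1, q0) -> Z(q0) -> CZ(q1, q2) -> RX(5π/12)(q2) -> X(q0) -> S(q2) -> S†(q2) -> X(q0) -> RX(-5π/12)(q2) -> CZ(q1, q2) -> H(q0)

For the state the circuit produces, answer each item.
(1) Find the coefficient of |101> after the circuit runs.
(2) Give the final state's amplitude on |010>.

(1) The amplitude on |101> is -sqrt(2)*sqrt(2 - sqrt(2))/8 - sqrt(2)*I*sqrt(sqrt(2) + 2)/8.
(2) The amplitude on |010> is sqrt(2)*sqrt(sqrt(2) + 2)/8 + sqrt(2)*I*sqrt(2 - sqrt(2))/8.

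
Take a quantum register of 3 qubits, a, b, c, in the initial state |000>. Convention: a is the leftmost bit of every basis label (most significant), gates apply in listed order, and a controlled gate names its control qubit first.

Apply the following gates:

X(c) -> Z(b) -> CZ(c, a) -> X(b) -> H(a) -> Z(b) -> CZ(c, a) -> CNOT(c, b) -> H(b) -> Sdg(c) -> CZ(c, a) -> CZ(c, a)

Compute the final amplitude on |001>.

The amplitude on |001> is I/2.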